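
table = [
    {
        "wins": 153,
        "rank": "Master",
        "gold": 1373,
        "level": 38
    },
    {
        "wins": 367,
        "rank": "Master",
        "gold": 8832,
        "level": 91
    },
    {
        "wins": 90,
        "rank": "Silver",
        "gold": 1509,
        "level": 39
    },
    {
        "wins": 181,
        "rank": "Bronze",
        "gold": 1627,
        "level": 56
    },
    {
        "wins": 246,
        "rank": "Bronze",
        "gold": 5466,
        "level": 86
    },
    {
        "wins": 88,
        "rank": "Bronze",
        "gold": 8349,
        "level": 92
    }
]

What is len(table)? 6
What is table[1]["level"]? 91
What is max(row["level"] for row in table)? 92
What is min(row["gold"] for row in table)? 1373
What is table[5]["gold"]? 8349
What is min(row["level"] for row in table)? 38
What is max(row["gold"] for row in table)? 8832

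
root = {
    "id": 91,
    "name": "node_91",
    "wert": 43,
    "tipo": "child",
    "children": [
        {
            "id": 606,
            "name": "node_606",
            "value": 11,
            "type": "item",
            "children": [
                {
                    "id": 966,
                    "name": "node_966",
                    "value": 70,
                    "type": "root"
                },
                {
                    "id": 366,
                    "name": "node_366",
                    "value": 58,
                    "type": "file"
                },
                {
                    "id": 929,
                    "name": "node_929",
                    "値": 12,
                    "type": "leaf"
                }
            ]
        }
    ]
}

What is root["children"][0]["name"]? "node_606"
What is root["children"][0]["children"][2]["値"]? 12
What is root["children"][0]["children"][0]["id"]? 966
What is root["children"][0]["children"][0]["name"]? "node_966"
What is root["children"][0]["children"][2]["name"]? "node_929"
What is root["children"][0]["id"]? 606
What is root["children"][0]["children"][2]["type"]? "leaf"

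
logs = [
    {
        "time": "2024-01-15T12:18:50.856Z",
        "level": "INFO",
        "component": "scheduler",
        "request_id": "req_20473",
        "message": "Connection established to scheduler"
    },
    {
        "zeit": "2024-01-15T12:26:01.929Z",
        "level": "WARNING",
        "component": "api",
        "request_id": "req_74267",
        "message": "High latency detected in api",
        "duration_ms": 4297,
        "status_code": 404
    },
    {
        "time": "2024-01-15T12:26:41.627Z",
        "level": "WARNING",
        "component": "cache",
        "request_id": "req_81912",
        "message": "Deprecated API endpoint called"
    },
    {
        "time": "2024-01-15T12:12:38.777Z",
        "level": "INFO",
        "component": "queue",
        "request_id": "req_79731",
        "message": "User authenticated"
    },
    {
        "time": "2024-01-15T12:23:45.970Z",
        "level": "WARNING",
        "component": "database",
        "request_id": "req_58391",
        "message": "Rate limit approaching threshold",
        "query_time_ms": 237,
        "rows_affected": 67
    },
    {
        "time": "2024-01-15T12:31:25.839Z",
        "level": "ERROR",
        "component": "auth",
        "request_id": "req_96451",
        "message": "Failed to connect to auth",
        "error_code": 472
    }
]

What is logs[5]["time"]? "2024-01-15T12:31:25.839Z"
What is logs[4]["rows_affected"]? 67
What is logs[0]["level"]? "INFO"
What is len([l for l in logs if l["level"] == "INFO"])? 2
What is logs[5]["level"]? "ERROR"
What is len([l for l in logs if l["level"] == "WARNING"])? 3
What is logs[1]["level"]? "WARNING"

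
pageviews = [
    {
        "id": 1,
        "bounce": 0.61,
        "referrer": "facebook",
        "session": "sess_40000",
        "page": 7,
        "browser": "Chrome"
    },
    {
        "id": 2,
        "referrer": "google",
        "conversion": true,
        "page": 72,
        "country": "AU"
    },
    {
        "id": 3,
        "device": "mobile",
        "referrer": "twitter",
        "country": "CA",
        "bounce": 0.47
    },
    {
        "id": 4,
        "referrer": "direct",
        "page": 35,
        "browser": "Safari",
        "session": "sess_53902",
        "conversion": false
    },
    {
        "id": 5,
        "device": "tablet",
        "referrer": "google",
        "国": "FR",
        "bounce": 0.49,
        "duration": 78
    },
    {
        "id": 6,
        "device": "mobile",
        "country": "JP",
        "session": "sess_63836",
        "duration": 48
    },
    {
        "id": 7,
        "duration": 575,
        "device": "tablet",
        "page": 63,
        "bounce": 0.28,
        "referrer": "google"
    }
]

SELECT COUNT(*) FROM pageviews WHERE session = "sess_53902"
1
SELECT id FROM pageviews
[1, 2, 3, 4, 5, 6, 7]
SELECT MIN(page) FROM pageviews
7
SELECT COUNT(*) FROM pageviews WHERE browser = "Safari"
1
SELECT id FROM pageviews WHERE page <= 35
[1, 4]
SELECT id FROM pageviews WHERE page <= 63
[1, 4, 7]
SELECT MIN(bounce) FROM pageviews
0.28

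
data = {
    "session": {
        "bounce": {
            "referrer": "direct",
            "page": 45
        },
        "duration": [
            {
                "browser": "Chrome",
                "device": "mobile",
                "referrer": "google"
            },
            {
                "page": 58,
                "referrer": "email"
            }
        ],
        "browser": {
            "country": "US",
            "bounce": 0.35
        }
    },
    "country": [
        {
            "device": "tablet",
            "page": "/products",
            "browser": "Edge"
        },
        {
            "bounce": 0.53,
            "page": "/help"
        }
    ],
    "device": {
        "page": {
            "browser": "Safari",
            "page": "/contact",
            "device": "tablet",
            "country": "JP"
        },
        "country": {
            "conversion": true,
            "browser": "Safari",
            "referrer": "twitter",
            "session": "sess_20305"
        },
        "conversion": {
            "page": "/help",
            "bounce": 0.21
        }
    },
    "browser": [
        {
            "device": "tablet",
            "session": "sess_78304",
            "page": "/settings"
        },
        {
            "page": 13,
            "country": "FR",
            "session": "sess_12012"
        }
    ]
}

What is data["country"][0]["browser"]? "Edge"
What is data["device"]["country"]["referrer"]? "twitter"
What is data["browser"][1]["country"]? "FR"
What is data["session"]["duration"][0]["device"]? "mobile"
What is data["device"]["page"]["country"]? "JP"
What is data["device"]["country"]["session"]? "sess_20305"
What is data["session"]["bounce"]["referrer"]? "direct"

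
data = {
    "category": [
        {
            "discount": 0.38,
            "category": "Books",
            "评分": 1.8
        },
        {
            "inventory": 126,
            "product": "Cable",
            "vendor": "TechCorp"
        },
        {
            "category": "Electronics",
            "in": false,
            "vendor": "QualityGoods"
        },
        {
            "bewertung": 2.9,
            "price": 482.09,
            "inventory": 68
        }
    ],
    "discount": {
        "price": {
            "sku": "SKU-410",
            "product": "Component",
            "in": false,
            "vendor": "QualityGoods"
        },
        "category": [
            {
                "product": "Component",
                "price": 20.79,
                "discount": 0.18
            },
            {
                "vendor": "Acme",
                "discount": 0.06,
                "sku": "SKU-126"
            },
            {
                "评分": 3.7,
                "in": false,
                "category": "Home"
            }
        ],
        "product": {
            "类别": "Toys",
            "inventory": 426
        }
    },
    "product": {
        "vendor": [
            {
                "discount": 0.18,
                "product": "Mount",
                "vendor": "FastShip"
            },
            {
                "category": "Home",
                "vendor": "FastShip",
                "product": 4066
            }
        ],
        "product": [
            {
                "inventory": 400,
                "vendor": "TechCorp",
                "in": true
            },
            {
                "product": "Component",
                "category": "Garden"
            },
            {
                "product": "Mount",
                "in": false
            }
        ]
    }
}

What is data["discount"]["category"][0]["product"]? "Component"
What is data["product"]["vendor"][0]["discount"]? 0.18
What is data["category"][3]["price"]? 482.09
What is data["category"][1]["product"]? "Cable"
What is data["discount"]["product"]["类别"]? "Toys"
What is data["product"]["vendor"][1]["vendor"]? "FastShip"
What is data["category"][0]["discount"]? 0.38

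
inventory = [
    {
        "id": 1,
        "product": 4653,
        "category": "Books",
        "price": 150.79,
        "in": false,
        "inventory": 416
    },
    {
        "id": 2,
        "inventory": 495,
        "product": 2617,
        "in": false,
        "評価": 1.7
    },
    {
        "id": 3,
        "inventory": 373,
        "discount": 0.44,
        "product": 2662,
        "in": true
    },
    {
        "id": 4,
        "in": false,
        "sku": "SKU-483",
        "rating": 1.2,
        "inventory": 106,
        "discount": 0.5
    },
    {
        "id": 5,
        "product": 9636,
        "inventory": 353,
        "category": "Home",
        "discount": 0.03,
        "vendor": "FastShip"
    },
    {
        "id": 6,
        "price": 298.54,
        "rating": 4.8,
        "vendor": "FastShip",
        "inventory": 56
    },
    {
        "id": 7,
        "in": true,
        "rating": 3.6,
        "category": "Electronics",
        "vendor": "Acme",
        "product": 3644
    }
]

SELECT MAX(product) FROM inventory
9636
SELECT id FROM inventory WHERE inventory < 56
[]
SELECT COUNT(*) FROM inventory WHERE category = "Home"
1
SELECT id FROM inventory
[1, 2, 3, 4, 5, 6, 7]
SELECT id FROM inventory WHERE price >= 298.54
[6]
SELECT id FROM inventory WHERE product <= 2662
[2, 3]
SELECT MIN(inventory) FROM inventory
56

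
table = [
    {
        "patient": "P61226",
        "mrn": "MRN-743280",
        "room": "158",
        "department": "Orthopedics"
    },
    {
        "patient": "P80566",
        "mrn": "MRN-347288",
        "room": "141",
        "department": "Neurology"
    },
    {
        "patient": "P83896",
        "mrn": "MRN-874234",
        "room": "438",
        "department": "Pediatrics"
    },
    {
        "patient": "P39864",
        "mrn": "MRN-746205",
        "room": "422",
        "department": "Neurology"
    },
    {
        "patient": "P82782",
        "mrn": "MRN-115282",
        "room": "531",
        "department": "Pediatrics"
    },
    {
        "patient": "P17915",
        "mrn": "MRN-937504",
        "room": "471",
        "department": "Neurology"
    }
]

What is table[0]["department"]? "Orthopedics"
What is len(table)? 6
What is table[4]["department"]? "Pediatrics"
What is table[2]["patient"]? "P83896"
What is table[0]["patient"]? "P61226"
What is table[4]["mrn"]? "MRN-115282"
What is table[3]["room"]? "422"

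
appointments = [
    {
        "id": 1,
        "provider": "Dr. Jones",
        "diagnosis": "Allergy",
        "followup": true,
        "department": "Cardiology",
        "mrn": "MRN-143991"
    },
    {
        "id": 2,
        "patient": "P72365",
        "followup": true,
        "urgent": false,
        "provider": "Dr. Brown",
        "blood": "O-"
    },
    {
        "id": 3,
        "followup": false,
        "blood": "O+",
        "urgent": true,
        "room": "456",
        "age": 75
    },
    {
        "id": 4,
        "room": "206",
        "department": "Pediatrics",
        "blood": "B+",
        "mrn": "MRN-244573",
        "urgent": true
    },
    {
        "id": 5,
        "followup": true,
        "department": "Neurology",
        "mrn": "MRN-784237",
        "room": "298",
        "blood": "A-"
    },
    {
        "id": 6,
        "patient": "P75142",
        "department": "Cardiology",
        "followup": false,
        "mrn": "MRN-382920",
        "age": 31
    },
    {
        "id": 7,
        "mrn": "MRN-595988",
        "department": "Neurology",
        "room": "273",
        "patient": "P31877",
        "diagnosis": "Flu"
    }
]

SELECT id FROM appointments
[1, 2, 3, 4, 5, 6, 7]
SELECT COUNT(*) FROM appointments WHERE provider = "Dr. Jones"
1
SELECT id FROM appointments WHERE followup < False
[]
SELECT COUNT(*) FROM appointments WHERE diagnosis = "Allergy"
1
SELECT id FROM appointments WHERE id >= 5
[5, 6, 7]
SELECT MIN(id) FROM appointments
1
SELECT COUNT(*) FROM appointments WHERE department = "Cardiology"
2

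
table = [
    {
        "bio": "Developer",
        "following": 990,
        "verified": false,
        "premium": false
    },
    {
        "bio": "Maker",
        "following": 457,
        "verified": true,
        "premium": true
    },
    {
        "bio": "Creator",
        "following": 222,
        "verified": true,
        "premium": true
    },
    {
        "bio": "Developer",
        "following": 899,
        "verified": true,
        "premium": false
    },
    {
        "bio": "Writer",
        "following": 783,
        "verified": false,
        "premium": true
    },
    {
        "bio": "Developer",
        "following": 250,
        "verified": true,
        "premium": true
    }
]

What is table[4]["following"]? 783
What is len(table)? 6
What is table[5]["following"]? 250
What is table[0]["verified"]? False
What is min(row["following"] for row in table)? 222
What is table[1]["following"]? 457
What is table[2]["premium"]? True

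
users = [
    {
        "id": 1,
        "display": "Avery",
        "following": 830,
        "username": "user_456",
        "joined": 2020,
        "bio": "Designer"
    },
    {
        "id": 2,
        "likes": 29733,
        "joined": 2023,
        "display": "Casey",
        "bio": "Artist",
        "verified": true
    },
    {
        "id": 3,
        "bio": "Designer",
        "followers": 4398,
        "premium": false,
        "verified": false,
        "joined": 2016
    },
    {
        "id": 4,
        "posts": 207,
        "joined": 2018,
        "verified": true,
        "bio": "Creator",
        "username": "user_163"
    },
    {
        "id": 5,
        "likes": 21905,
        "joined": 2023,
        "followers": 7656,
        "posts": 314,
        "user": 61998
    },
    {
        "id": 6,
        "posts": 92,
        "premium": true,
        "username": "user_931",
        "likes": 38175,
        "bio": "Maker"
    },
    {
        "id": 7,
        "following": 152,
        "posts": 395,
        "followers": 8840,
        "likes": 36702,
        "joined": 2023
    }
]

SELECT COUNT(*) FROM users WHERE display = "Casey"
1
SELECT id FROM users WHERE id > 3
[4, 5, 6, 7]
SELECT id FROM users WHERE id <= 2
[1, 2]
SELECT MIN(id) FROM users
1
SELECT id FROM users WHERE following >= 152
[1, 7]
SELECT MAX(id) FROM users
7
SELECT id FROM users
[1, 2, 3, 4, 5, 6, 7]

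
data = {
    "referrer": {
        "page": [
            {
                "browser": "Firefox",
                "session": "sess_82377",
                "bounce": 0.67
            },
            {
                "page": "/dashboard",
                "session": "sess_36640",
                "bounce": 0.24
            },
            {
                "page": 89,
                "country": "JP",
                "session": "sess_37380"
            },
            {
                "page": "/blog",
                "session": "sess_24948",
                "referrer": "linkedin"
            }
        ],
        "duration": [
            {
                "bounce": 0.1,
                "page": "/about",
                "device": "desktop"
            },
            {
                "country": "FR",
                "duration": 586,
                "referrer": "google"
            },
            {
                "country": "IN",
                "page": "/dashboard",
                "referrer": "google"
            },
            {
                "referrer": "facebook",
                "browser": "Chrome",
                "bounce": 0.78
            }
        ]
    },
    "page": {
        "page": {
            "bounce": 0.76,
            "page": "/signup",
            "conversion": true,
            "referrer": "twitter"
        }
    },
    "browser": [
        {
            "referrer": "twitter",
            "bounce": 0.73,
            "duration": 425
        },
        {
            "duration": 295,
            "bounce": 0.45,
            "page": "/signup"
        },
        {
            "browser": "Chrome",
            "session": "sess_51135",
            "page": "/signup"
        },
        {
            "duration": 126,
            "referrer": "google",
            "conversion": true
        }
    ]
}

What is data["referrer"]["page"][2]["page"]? 89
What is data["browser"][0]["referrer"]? "twitter"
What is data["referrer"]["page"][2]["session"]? "sess_37380"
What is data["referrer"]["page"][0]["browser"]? "Firefox"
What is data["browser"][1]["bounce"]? 0.45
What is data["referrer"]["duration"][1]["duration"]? 586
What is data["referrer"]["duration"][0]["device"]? "desktop"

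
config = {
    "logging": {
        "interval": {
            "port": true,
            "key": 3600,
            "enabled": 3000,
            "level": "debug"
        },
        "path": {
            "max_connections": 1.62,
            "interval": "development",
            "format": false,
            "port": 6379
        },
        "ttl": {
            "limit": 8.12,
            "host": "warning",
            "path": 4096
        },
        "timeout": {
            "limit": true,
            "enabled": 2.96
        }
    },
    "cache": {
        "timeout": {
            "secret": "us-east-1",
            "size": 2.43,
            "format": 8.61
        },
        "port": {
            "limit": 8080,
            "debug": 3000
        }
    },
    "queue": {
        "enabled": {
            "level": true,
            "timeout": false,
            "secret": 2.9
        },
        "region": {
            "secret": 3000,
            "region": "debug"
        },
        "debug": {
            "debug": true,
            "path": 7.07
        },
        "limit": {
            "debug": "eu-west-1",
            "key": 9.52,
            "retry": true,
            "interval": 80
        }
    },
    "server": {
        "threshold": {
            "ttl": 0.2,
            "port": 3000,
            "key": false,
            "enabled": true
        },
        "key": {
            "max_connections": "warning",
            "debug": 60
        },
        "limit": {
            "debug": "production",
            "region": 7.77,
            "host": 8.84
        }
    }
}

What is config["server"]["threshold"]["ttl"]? 0.2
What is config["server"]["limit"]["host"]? 8.84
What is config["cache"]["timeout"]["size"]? 2.43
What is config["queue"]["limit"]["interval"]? 80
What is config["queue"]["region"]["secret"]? 3000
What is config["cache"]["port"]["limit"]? 8080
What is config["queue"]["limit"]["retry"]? True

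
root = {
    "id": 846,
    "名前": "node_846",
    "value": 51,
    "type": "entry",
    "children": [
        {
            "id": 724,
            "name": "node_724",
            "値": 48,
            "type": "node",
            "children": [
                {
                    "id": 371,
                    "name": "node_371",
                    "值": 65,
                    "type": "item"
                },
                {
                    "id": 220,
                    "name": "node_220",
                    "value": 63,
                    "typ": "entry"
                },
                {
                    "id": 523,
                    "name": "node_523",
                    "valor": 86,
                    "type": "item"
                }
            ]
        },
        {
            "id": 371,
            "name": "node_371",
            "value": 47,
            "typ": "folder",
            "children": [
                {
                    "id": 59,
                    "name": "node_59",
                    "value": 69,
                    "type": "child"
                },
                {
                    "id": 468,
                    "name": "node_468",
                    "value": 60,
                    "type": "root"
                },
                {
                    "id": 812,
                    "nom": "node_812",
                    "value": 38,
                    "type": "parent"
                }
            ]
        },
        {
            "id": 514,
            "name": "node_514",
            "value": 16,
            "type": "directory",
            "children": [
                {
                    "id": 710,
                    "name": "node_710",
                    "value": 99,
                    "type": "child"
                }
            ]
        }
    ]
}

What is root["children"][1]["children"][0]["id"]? 59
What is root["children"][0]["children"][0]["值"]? 65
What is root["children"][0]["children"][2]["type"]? "item"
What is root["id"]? 846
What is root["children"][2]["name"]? "node_514"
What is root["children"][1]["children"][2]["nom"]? "node_812"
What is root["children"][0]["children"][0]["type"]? "item"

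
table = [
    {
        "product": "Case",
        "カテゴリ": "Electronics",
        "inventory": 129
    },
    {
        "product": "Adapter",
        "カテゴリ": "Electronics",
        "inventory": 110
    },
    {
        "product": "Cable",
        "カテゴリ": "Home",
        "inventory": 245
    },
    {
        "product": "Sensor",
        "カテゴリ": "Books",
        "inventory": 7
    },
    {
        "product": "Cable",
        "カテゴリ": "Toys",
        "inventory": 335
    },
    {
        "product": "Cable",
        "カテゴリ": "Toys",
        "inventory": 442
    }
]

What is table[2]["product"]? "Cable"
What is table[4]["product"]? "Cable"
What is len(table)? 6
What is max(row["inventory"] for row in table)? 442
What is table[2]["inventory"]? 245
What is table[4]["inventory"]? 335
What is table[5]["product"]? "Cable"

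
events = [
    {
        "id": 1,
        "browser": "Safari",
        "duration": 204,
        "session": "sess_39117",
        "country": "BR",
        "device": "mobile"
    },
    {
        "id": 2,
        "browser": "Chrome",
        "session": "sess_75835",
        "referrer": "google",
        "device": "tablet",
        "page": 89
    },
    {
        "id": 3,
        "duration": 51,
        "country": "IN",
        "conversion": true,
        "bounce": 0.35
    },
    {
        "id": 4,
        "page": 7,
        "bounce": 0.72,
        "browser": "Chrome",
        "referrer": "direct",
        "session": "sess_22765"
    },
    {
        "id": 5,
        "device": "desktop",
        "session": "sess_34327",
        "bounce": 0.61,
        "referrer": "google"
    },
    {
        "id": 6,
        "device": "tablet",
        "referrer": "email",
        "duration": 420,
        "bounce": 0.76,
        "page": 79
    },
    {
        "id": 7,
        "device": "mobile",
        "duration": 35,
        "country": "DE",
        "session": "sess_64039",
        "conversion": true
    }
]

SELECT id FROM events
[1, 2, 3, 4, 5, 6, 7]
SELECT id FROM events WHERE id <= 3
[1, 2, 3]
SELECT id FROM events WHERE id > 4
[5, 6, 7]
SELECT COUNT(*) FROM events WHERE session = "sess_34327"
1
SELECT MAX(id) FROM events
7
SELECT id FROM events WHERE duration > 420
[]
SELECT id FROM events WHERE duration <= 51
[3, 7]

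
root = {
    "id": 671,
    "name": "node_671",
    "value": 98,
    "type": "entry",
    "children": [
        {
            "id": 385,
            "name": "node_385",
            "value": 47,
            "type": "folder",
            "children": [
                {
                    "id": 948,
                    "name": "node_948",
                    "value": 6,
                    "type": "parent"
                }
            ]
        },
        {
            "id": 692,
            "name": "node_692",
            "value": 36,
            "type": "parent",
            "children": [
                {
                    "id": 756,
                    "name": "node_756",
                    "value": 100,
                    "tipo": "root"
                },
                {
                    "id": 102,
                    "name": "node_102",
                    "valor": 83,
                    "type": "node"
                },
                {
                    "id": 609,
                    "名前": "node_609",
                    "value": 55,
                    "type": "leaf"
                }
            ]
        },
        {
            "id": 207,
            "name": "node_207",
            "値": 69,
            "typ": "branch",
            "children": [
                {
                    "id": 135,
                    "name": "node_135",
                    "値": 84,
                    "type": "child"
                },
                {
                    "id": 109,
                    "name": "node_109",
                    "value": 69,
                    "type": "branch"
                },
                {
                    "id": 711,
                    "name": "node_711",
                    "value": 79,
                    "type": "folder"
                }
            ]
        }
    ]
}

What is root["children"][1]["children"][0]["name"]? "node_756"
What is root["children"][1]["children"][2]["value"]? 55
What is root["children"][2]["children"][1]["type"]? "branch"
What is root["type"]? "entry"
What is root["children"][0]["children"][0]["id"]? 948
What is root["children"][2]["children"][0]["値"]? 84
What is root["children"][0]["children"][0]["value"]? 6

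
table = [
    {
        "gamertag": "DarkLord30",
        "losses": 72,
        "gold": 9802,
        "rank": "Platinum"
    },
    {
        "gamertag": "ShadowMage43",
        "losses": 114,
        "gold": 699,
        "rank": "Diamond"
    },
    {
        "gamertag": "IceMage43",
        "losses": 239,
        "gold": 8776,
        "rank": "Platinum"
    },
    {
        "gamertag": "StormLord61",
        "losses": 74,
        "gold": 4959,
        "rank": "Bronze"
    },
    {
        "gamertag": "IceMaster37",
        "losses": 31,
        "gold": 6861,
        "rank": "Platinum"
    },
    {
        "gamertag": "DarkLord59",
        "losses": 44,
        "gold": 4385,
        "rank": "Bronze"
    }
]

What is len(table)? 6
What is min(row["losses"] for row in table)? 31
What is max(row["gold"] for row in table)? 9802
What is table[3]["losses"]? 74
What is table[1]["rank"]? "Diamond"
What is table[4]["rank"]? "Platinum"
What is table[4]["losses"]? 31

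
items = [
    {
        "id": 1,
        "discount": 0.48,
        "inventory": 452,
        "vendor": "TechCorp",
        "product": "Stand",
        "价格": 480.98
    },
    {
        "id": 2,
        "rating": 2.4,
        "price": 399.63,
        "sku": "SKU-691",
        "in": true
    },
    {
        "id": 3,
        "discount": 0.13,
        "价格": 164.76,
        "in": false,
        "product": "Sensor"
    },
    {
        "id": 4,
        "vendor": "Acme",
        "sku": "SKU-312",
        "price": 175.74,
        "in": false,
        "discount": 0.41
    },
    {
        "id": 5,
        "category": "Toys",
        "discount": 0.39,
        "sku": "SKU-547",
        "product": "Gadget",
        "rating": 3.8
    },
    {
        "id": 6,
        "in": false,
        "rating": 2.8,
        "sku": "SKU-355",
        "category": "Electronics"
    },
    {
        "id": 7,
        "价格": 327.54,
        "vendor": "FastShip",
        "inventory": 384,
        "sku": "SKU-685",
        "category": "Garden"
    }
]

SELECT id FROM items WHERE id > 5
[6, 7]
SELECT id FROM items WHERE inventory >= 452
[1]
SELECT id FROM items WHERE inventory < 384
[]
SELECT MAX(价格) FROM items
480.98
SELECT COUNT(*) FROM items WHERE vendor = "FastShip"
1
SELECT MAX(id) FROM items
7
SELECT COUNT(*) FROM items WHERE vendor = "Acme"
1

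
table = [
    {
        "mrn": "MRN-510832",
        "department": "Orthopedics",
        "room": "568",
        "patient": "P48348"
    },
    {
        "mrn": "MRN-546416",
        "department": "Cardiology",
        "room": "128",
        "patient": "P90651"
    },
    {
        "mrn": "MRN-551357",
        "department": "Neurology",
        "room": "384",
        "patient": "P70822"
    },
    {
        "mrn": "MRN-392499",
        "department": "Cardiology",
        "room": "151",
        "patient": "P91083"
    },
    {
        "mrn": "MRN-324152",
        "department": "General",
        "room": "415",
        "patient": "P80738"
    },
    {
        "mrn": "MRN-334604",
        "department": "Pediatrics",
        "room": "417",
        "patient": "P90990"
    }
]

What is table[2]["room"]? "384"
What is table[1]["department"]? "Cardiology"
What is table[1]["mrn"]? "MRN-546416"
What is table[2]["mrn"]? "MRN-551357"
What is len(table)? 6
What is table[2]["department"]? "Neurology"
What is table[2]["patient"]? "P70822"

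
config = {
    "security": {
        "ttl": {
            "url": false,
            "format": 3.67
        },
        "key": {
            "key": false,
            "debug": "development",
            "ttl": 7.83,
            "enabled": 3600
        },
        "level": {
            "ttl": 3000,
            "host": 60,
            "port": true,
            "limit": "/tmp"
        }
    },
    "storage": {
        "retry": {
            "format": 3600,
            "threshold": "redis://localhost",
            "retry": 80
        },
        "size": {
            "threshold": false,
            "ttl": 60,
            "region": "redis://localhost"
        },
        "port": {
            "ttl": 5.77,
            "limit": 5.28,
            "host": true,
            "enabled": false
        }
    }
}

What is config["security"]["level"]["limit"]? "/tmp"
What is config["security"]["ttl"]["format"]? 3.67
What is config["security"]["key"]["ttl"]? 7.83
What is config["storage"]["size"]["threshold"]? False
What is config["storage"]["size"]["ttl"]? 60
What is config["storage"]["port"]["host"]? True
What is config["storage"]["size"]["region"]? "redis://localhost"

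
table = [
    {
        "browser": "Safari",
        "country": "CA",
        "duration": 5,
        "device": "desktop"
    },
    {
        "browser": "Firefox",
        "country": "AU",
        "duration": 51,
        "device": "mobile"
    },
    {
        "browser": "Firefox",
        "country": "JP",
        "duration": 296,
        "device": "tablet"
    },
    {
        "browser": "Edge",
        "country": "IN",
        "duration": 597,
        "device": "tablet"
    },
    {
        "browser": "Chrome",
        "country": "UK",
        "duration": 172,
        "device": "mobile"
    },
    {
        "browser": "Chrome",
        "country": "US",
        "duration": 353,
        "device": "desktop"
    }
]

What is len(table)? 6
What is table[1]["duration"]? 51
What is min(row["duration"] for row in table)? 5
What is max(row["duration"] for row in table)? 597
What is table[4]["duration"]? 172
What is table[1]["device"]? "mobile"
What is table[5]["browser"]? "Chrome"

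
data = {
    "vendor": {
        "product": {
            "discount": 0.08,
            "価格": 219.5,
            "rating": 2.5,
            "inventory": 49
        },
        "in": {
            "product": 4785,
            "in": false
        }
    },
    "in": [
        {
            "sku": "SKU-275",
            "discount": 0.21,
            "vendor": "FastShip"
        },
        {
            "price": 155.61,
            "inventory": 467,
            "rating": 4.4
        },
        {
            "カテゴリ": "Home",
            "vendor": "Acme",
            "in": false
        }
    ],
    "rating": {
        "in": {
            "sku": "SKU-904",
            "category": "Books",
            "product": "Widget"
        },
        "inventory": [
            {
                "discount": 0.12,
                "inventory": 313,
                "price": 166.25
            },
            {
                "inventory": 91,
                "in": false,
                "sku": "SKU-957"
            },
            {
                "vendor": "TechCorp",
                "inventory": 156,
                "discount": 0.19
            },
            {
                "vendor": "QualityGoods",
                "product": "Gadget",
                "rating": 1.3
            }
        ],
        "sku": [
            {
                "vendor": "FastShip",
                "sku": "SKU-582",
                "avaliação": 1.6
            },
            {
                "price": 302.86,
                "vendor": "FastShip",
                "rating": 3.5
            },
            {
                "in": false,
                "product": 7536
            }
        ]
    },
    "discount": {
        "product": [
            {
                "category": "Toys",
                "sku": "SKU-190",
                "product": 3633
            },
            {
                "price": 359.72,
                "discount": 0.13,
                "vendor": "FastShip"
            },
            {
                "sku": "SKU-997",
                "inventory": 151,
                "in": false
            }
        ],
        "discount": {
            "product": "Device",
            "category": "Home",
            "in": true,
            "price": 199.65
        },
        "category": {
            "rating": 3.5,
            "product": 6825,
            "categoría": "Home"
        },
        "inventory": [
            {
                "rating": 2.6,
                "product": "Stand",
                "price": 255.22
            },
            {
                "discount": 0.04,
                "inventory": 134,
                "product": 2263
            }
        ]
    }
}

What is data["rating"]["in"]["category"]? "Books"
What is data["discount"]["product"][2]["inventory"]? 151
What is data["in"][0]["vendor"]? "FastShip"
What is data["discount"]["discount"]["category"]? "Home"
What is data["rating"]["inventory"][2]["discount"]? 0.19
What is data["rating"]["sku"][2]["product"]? 7536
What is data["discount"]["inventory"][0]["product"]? "Stand"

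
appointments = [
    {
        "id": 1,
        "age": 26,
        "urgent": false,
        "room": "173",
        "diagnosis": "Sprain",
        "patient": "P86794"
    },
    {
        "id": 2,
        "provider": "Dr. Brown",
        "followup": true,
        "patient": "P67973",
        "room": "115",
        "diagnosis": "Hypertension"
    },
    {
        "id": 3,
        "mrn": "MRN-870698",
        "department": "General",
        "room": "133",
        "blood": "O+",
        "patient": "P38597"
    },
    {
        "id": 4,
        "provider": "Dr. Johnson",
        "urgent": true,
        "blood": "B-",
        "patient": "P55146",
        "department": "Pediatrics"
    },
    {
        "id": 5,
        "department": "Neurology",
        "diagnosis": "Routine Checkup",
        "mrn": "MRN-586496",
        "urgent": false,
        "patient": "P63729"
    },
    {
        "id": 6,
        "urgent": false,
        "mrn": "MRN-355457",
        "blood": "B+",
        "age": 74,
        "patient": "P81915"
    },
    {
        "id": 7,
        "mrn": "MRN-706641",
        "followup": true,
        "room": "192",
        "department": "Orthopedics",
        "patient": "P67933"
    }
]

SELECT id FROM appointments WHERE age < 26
[]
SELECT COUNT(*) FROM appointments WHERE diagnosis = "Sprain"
1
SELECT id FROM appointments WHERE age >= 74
[6]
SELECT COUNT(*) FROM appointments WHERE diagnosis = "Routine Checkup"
1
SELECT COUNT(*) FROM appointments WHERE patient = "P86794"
1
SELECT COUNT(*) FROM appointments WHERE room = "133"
1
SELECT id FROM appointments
[1, 2, 3, 4, 5, 6, 7]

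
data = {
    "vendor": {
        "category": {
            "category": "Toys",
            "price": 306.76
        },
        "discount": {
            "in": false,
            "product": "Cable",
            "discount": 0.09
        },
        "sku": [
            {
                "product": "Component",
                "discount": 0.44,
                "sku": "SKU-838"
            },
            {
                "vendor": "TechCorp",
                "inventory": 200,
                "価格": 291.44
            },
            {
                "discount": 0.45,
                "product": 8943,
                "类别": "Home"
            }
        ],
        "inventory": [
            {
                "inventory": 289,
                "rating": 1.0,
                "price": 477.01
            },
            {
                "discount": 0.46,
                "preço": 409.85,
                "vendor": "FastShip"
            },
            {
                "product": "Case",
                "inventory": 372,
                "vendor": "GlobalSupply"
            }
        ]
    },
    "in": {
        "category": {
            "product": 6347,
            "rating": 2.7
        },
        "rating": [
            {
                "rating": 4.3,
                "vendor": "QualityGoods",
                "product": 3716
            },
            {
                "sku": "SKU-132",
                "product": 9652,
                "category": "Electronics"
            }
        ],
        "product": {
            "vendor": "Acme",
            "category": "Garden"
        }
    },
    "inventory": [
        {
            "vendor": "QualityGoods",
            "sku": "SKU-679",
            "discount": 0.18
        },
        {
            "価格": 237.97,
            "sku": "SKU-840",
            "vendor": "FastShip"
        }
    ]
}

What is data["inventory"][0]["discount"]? 0.18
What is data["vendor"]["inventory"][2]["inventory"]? 372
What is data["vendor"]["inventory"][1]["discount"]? 0.46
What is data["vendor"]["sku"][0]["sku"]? "SKU-838"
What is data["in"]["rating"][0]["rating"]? 4.3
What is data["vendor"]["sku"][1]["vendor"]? "TechCorp"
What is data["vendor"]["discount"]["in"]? False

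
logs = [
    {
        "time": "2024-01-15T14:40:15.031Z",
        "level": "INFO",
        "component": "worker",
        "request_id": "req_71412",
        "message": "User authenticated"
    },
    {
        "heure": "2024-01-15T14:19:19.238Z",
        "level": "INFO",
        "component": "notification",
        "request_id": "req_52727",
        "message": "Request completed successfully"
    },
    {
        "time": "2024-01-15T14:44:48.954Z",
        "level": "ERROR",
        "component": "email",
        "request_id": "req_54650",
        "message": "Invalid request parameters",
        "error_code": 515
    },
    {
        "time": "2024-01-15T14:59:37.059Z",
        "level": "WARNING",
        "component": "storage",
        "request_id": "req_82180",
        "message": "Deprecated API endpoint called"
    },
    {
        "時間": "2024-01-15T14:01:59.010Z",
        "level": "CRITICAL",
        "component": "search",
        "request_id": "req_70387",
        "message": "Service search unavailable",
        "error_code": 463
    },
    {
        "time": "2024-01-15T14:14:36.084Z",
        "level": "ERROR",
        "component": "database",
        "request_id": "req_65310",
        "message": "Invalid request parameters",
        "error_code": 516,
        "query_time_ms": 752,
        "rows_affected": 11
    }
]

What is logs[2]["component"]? "email"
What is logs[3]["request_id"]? "req_82180"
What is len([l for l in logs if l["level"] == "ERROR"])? 2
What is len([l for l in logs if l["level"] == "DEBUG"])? 0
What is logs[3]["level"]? "WARNING"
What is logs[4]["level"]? "CRITICAL"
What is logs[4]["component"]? "search"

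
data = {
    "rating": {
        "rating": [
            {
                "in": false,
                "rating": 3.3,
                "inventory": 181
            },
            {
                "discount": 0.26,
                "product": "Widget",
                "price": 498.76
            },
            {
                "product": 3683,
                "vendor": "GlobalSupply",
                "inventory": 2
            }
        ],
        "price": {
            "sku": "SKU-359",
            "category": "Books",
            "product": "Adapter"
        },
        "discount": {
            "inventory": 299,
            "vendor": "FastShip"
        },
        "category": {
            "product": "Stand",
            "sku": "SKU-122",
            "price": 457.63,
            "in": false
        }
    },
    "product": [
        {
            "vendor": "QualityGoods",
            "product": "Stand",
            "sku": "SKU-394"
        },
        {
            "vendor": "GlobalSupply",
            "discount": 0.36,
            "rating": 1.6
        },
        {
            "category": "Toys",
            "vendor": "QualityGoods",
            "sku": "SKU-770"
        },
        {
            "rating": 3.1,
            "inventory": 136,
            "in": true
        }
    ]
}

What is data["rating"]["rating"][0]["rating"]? 3.3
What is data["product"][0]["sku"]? "SKU-394"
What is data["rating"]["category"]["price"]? 457.63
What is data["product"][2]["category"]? "Toys"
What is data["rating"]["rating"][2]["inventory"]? 2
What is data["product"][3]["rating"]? 3.1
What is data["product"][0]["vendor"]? "QualityGoods"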